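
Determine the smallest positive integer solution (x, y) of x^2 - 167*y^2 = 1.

(x, y) = (168, 13)

First expand sqrt(167) as a continued fraction. With x_i = (sqrt(167) + m_i)/d_i and (m_0, d_0) = (0, 1): a_0 = floor(sqrt(167)) = 12, since 12^2 = 144 <= 167 < 169 = 13^2.
Iterate m_{i+1} = d_i*a_i - m_i, d_{i+1} = (167 - m_{i+1}^2)/d_i, a_{i+1} = floor((a_0 + m_{i+1})/d_{i+1}):
  m_1 = 1*12 - 0 = 12, d_1 = (167 - 12^2)/1 = 23/1 = 23, a_1 = floor((12 + 12)/23) = 1.
  m_2 = 23*1 - 12 = 11, d_2 = (167 - 11^2)/23 = 46/23 = 2, a_2 = floor((12 + 11)/2) = 11.
  m_3 = 2*11 - 11 = 11, d_3 = (167 - 11^2)/2 = 46/2 = 23, a_3 = floor((12 + 11)/23) = 1.
  m_4 = 23*1 - 11 = 12, d_4 = (167 - 12^2)/23 = 23/23 = 1, a_4 = floor((12 + 12)/1) = 24.
  m_5 = 1*24 - 12 = 12, d_5 = (167 - 12^2)/1 = 23/1 = 23: (m_5, d_5) = (m_1, d_1) = (12, 23), so from here the quotients repeat a_1, ..., a_4; the period length is 4.
So sqrt(167) = [12; (1, 11, 1, 24)] with period length k = 4.
k is even, so the fundamental solution of x^2 - 167y^2 = 1 is (p_{k-1}, q_{k-1}) = (p_3, q_3); compute convergents through index 3.
Convergents (p_i = a_i*p_{i-1} + p_{i-2}, q_i = a_i*q_{i-1} + q_{i-2} with p_{-2}=0, p_{-1}=1, q_{-2}=1, q_{-1}=0):
  i=0: a_0=12, p_0 = 12*1 + 0 = 12, q_0 = 12*0 + 1 = 1.
  i=1: a_1=1, p_1 = 1*12 + 1 = 13, q_1 = 1*1 + 0 = 1.
  i=2: a_2=11, p_2 = 11*13 + 12 = 155, q_2 = 11*1 + 1 = 12.
  i=3: a_3=1, p_3 = 1*155 + 13 = 168, q_3 = 1*12 + 1 = 13.
Check: 168^2 - 167*13^2 = 28224 - 28223 = 1, so (x, y) = (168, 13) solves the equation, and by the theorem it is the least positive solution.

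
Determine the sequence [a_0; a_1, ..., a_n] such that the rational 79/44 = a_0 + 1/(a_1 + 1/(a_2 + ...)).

Run the Euclidean algorithm on 79 and 44; the successive quotients are the partial quotients a_0, a_1, ... (each step inverts the fractional part left over by the previous one):
  79 = 1*44 + 35, so a_0 = 1.
  44 = 1*35 + 9, so a_1 = 1.
  35 = 3*9 + 8, so a_2 = 3.
  9 = 1*8 + 1, so a_3 = 1.
  8 = 8*1 + 0, so a_4 = 8.
The remainder reaches 0 after 5 divisions, so the expansion has 5 partial quotients, read off in order.

[1; 1, 3, 1, 8]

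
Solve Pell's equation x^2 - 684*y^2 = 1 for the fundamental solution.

(x, y) = (57799, 2210)

First expand sqrt(684) as a continued fraction. With x_i = (sqrt(684) + m_i)/d_i and (m_0, d_0) = (0, 1): a_0 = floor(sqrt(684)) = 26, since 26^2 = 676 <= 684 < 729 = 27^2.
Iterate m_{i+1} = d_i*a_i - m_i, d_{i+1} = (684 - m_{i+1}^2)/d_i, a_{i+1} = floor((a_0 + m_{i+1})/d_{i+1}):
  m_1 = 1*26 - 0 = 26, d_1 = (684 - 26^2)/1 = 8/1 = 8, a_1 = floor((26 + 26)/8) = 6.
  m_2 = 8*6 - 26 = 22, d_2 = (684 - 22^2)/8 = 200/8 = 25, a_2 = floor((26 + 22)/25) = 1.
  m_3 = 25*1 - 22 = 3, d_3 = (684 - 3^2)/25 = 675/25 = 27, a_3 = floor((26 + 3)/27) = 1.
  m_4 = 27*1 - 3 = 24, d_4 = (684 - 24^2)/27 = 108/27 = 4, a_4 = floor((26 + 24)/4) = 12.
  m_5 = 4*12 - 24 = 24, d_5 = (684 - 24^2)/4 = 108/4 = 27, a_5 = floor((26 + 24)/27) = 1.
  m_6 = 27*1 - 24 = 3, d_6 = (684 - 3^2)/27 = 675/27 = 25, a_6 = floor((26 + 3)/25) = 1.
  m_7 = 25*1 - 3 = 22, d_7 = (684 - 22^2)/25 = 200/25 = 8, a_7 = floor((26 + 22)/8) = 6.
  m_8 = 8*6 - 22 = 26, d_8 = (684 - 26^2)/8 = 8/8 = 1, a_8 = floor((26 + 26)/1) = 52.
  m_9 = 1*52 - 26 = 26, d_9 = (684 - 26^2)/1 = 8/1 = 8: (m_9, d_9) = (m_1, d_1) = (26, 8), so from here the quotients repeat a_1, ..., a_8; the period length is 8.
So sqrt(684) = [26; (6, 1, 1, 12, 1, 1, 6, 52)] with period length k = 8.
k is even, so the fundamental solution of x^2 - 684y^2 = 1 is (p_{k-1}, q_{k-1}) = (p_7, q_7); compute convergents through index 7.
Convergents (p_i = a_i*p_{i-1} + p_{i-2}, q_i = a_i*q_{i-1} + q_{i-2} with p_{-2}=0, p_{-1}=1, q_{-2}=1, q_{-1}=0):
  i=0: a_0=26, p_0 = 26*1 + 0 = 26, q_0 = 26*0 + 1 = 1.
  i=1: a_1=6, p_1 = 6*26 + 1 = 157, q_1 = 6*1 + 0 = 6.
  i=2: a_2=1, p_2 = 1*157 + 26 = 183, q_2 = 1*6 + 1 = 7.
  i=3: a_3=1, p_3 = 1*183 + 157 = 340, q_3 = 1*7 + 6 = 13.
  i=4: a_4=12, p_4 = 12*340 + 183 = 4263, q_4 = 12*13 + 7 = 163.
  i=5: a_5=1, p_5 = 1*4263 + 340 = 4603, q_5 = 1*163 + 13 = 176.
  i=6: a_6=1, p_6 = 1*4603 + 4263 = 8866, q_6 = 1*176 + 163 = 339.
  i=7: a_7=6, p_7 = 6*8866 + 4603 = 57799, q_7 = 6*339 + 176 = 2210.
Check: 57799^2 - 684*2210^2 = 3340724401 - 3340724400 = 1, so (x, y) = (57799, 2210) solves the equation, and by the theorem it is the least positive solution.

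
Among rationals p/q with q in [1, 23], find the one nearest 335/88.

Expand x = 335/88 as a continued fraction with the Euclidean algorithm:
  335 = 3*88 + 71, so a_0 = 3.
  88 = 1*71 + 17, so a_1 = 1.
  71 = 4*17 + 3, so a_2 = 4.
  17 = 5*3 + 2, so a_3 = 5.
  3 = 1*2 + 1, so a_4 = 1.
  2 = 2*1 + 0, so a_5 = 2.
so x = [3; 1, 4, 5, 1, 2].
Convergents (p_i = a_i*p_{i-1} + p_{i-2}, q_i = a_i*q_{i-1} + q_{i-2} with p_{-2}=0, p_{-1}=1, q_{-2}=1, q_{-1}=0), until the denominator exceeds 23:
  i=0: a_0=3, p_0 = 3*1 + 0 = 3, q_0 = 3*0 + 1 = 1.
  i=1: a_1=1, p_1 = 1*3 + 1 = 4, q_1 = 1*1 + 0 = 1.
  i=2: a_2=4, p_2 = 4*4 + 3 = 19, q_2 = 4*1 + 1 = 5.
  i=3: a_3=5, p_3 = 5*19 + 4 = 99, q_3 = 5*5 + 1 = 26.
q_3 = 26 > 23, so the last convergent with denominator <= 23 is p_2/q_2 = 19/5.
The closest fraction with denominator <= 23 is either p_2/q_2 or the intermediate fraction (k*p_2 + p_1)/(k*q_2 + q_1) with the largest k >= 1 whose denominator stays <= 23; these approach x as k grows, and every other convergent or intermediate fraction in range is farther away.
Largest k: floor((23 - q_1)/q_2) = floor((23 - 1)/5) = 4.
That gives (4*19 + 4)/(4*5 + 1) = 80/21.
Compare the errors: |x - 19/5| = |335*5 - 19*88|/(88*5) = 3/440, and |x - 80/21| = |335*21 - 80*88|/(88*21) = 5/1848.
Cross-multiplying, 5*440 = 2200 < 5544 = 3*1848, so 5/1848 is smaller: the intermediate fraction 80/21 is closer to x than 19/5.

80/21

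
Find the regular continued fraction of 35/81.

Run the Euclidean algorithm on 35 and 81; the successive quotients are the partial quotients a_0, a_1, ... (each step inverts the fractional part left over by the previous one):
  35 = 0*81 + 35, so a_0 = 0.
  81 = 2*35 + 11, so a_1 = 2.
  35 = 3*11 + 2, so a_2 = 3.
  11 = 5*2 + 1, so a_3 = 5.
  2 = 2*1 + 0, so a_4 = 2.
The remainder reaches 0 after 5 divisions, so the expansion has 5 partial quotients, read off in order.

[0; 2, 3, 5, 2]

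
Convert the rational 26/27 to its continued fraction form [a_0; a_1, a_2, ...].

[0; 1, 26]

Run the Euclidean algorithm on 26 and 27; the successive quotients are the partial quotients a_0, a_1, ... (each step inverts the fractional part left over by the previous one):
  26 = 0*27 + 26, so a_0 = 0.
  27 = 1*26 + 1, so a_1 = 1.
  26 = 26*1 + 0, so a_2 = 26.
The remainder reaches 0 after 3 divisions, so the expansion has 3 partial quotients, read off in order.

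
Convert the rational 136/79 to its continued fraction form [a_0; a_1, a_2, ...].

[1; 1, 2, 1, 1, 2, 4]

Run the Euclidean algorithm on 136 and 79; the successive quotients are the partial quotients a_0, a_1, ... (each step inverts the fractional part left over by the previous one):
  136 = 1*79 + 57, so a_0 = 1.
  79 = 1*57 + 22, so a_1 = 1.
  57 = 2*22 + 13, so a_2 = 2.
  22 = 1*13 + 9, so a_3 = 1.
  13 = 1*9 + 4, so a_4 = 1.
  9 = 2*4 + 1, so a_5 = 2.
  4 = 4*1 + 0, so a_6 = 4.
The remainder reaches 0 after 7 divisions, so the expansion has 7 partial quotients, read off in order.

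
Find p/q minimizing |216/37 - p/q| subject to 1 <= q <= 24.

Expand x = 216/37 as a continued fraction with the Euclidean algorithm:
  216 = 5*37 + 31, so a_0 = 5.
  37 = 1*31 + 6, so a_1 = 1.
  31 = 5*6 + 1, so a_2 = 5.
  6 = 6*1 + 0, so a_3 = 6.
so x = [5; 1, 5, 6].
Convergents (p_i = a_i*p_{i-1} + p_{i-2}, q_i = a_i*q_{i-1} + q_{i-2} with p_{-2}=0, p_{-1}=1, q_{-2}=1, q_{-1}=0), until the denominator exceeds 24:
  i=0: a_0=5, p_0 = 5*1 + 0 = 5, q_0 = 5*0 + 1 = 1.
  i=1: a_1=1, p_1 = 1*5 + 1 = 6, q_1 = 1*1 + 0 = 1.
  i=2: a_2=5, p_2 = 5*6 + 5 = 35, q_2 = 5*1 + 1 = 6.
  i=3: a_3=6, p_3 = 6*35 + 6 = 216, q_3 = 6*6 + 1 = 37.
q_3 = 37 > 24, so the last convergent with denominator <= 24 is p_2/q_2 = 35/6.
The closest fraction with denominator <= 24 is either p_2/q_2 or the intermediate fraction (k*p_2 + p_1)/(k*q_2 + q_1) with the largest k >= 1 whose denominator stays <= 24; these approach x as k grows, and every other convergent or intermediate fraction in range is farther away.
Largest k: floor((24 - q_1)/q_2) = floor((24 - 1)/6) = 3.
That gives (3*35 + 6)/(3*6 + 1) = 111/19.
Compare the errors: |x - 35/6| = |216*6 - 35*37|/(37*6) = 1/222, and |x - 111/19| = |216*19 - 111*37|/(37*19) = 3/703.
Cross-multiplying, 3*222 = 666 < 703 = 1*703, so 3/703 is smaller: the intermediate fraction 111/19 is closer to x than 35/6.

111/19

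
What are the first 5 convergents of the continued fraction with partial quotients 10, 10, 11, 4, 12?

10/1, 101/10, 1121/111, 4585/454, 56141/5559

Using the convergent recurrence p_i = a_i*p_{i-1} + p_{i-2}, q_i = a_i*q_{i-1} + q_{i-2} with p_{-2}=0, p_{-1}=1, q_{-2}=1, q_{-1}=0:
  i=0: a_0=10, p_0 = 10*1 + 0 = 10, q_0 = 10*0 + 1 = 1.
  i=1: a_1=10, p_1 = 10*10 + 1 = 101, q_1 = 10*1 + 0 = 10.
  i=2: a_2=11, p_2 = 11*101 + 10 = 1121, q_2 = 11*10 + 1 = 111.
  i=3: a_3=4, p_3 = 4*1121 + 101 = 4585, q_3 = 4*111 + 10 = 454.
  i=4: a_4=12, p_4 = 12*4585 + 1121 = 56141, q_4 = 12*454 + 111 = 5559.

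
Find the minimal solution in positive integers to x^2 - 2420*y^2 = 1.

(x, y) = (930249, 18910)

First expand sqrt(2420) as a continued fraction. With x_i = (sqrt(2420) + m_i)/d_i and (m_0, d_0) = (0, 1): a_0 = floor(sqrt(2420)) = 49, since 49^2 = 2401 <= 2420 < 2500 = 50^2.
Iterate m_{i+1} = d_i*a_i - m_i, d_{i+1} = (2420 - m_{i+1}^2)/d_i, a_{i+1} = floor((a_0 + m_{i+1})/d_{i+1}):
  m_1 = 1*49 - 0 = 49, d_1 = (2420 - 49^2)/1 = 19/1 = 19, a_1 = floor((49 + 49)/19) = 5.
  m_2 = 19*5 - 49 = 46, d_2 = (2420 - 46^2)/19 = 304/19 = 16, a_2 = floor((49 + 46)/16) = 5.
  m_3 = 16*5 - 46 = 34, d_3 = (2420 - 34^2)/16 = 1264/16 = 79, a_3 = floor((49 + 34)/79) = 1.
  m_4 = 79*1 - 34 = 45, d_4 = (2420 - 45^2)/79 = 395/79 = 5, a_4 = floor((49 + 45)/5) = 18.
  m_5 = 5*18 - 45 = 45, d_5 = (2420 - 45^2)/5 = 395/5 = 79, a_5 = floor((49 + 45)/79) = 1.
  m_6 = 79*1 - 45 = 34, d_6 = (2420 - 34^2)/79 = 1264/79 = 16, a_6 = floor((49 + 34)/16) = 5.
  m_7 = 16*5 - 34 = 46, d_7 = (2420 - 46^2)/16 = 304/16 = 19, a_7 = floor((49 + 46)/19) = 5.
  m_8 = 19*5 - 46 = 49, d_8 = (2420 - 49^2)/19 = 19/19 = 1, a_8 = floor((49 + 49)/1) = 98.
  m_9 = 1*98 - 49 = 49, d_9 = (2420 - 49^2)/1 = 19/1 = 19: (m_9, d_9) = (m_1, d_1) = (49, 19), so from here the quotients repeat a_1, ..., a_8; the period length is 8.
So sqrt(2420) = [49; (5, 5, 1, 18, 1, 5, 5, 98)] with period length k = 8.
k is even, so the fundamental solution of x^2 - 2420y^2 = 1 is (p_{k-1}, q_{k-1}) = (p_7, q_7); compute convergents through index 7.
Convergents (p_i = a_i*p_{i-1} + p_{i-2}, q_i = a_i*q_{i-1} + q_{i-2} with p_{-2}=0, p_{-1}=1, q_{-2}=1, q_{-1}=0):
  i=0: a_0=49, p_0 = 49*1 + 0 = 49, q_0 = 49*0 + 1 = 1.
  i=1: a_1=5, p_1 = 5*49 + 1 = 246, q_1 = 5*1 + 0 = 5.
  i=2: a_2=5, p_2 = 5*246 + 49 = 1279, q_2 = 5*5 + 1 = 26.
  i=3: a_3=1, p_3 = 1*1279 + 246 = 1525, q_3 = 1*26 + 5 = 31.
  i=4: a_4=18, p_4 = 18*1525 + 1279 = 28729, q_4 = 18*31 + 26 = 584.
  i=5: a_5=1, p_5 = 1*28729 + 1525 = 30254, q_5 = 1*584 + 31 = 615.
  i=6: a_6=5, p_6 = 5*30254 + 28729 = 179999, q_6 = 5*615 + 584 = 3659.
  i=7: a_7=5, p_7 = 5*179999 + 30254 = 930249, q_7 = 5*3659 + 615 = 18910.
Check: 930249^2 - 2420*18910^2 = 865363202001 - 865363202000 = 1, so (x, y) = (930249, 18910) solves the equation, and by the theorem it is the least positive solution.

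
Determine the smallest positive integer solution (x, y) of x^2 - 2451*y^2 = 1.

(x, y) = (6535, 132)

First expand sqrt(2451) as a continued fraction. With x_i = (sqrt(2451) + m_i)/d_i and (m_0, d_0) = (0, 1): a_0 = floor(sqrt(2451)) = 49, since 49^2 = 2401 <= 2451 < 2500 = 50^2.
Iterate m_{i+1} = d_i*a_i - m_i, d_{i+1} = (2451 - m_{i+1}^2)/d_i, a_{i+1} = floor((a_0 + m_{i+1})/d_{i+1}):
  m_1 = 1*49 - 0 = 49, d_1 = (2451 - 49^2)/1 = 50/1 = 50, a_1 = floor((49 + 49)/50) = 1.
  m_2 = 50*1 - 49 = 1, d_2 = (2451 - 1^2)/50 = 2450/50 = 49, a_2 = floor((49 + 1)/49) = 1.
  m_3 = 49*1 - 1 = 48, d_3 = (2451 - 48^2)/49 = 147/49 = 3, a_3 = floor((49 + 48)/3) = 32.
  m_4 = 3*32 - 48 = 48, d_4 = (2451 - 48^2)/3 = 147/3 = 49, a_4 = floor((49 + 48)/49) = 1.
  m_5 = 49*1 - 48 = 1, d_5 = (2451 - 1^2)/49 = 2450/49 = 50, a_5 = floor((49 + 1)/50) = 1.
  m_6 = 50*1 - 1 = 49, d_6 = (2451 - 49^2)/50 = 50/50 = 1, a_6 = floor((49 + 49)/1) = 98.
  m_7 = 1*98 - 49 = 49, d_7 = (2451 - 49^2)/1 = 50/1 = 50: (m_7, d_7) = (m_1, d_1) = (49, 50), so from here the quotients repeat a_1, ..., a_6; the period length is 6.
So sqrt(2451) = [49; (1, 1, 32, 1, 1, 98)] with period length k = 6.
k is even, so the fundamental solution of x^2 - 2451y^2 = 1 is (p_{k-1}, q_{k-1}) = (p_5, q_5); compute convergents through index 5.
Convergents (p_i = a_i*p_{i-1} + p_{i-2}, q_i = a_i*q_{i-1} + q_{i-2} with p_{-2}=0, p_{-1}=1, q_{-2}=1, q_{-1}=0):
  i=0: a_0=49, p_0 = 49*1 + 0 = 49, q_0 = 49*0 + 1 = 1.
  i=1: a_1=1, p_1 = 1*49 + 1 = 50, q_1 = 1*1 + 0 = 1.
  i=2: a_2=1, p_2 = 1*50 + 49 = 99, q_2 = 1*1 + 1 = 2.
  i=3: a_3=32, p_3 = 32*99 + 50 = 3218, q_3 = 32*2 + 1 = 65.
  i=4: a_4=1, p_4 = 1*3218 + 99 = 3317, q_4 = 1*65 + 2 = 67.
  i=5: a_5=1, p_5 = 1*3317 + 3218 = 6535, q_5 = 1*67 + 65 = 132.
Check: 6535^2 - 2451*132^2 = 42706225 - 42706224 = 1, so (x, y) = (6535, 132) solves the equation, and by the theorem it is the least positive solution.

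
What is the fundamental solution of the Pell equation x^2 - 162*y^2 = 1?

(x, y) = (19601, 1540)

First expand sqrt(162) as a continued fraction. With x_i = (sqrt(162) + m_i)/d_i and (m_0, d_0) = (0, 1): a_0 = floor(sqrt(162)) = 12, since 12^2 = 144 <= 162 < 169 = 13^2.
Iterate m_{i+1} = d_i*a_i - m_i, d_{i+1} = (162 - m_{i+1}^2)/d_i, a_{i+1} = floor((a_0 + m_{i+1})/d_{i+1}):
  m_1 = 1*12 - 0 = 12, d_1 = (162 - 12^2)/1 = 18/1 = 18, a_1 = floor((12 + 12)/18) = 1.
  m_2 = 18*1 - 12 = 6, d_2 = (162 - 6^2)/18 = 126/18 = 7, a_2 = floor((12 + 6)/7) = 2.
  m_3 = 7*2 - 6 = 8, d_3 = (162 - 8^2)/7 = 98/7 = 14, a_3 = floor((12 + 8)/14) = 1.
  m_4 = 14*1 - 8 = 6, d_4 = (162 - 6^2)/14 = 126/14 = 9, a_4 = floor((12 + 6)/9) = 2.
  m_5 = 9*2 - 6 = 12, d_5 = (162 - 12^2)/9 = 18/9 = 2, a_5 = floor((12 + 12)/2) = 12.
  m_6 = 2*12 - 12 = 12, d_6 = (162 - 12^2)/2 = 18/2 = 9, a_6 = floor((12 + 12)/9) = 2.
  m_7 = 9*2 - 12 = 6, d_7 = (162 - 6^2)/9 = 126/9 = 14, a_7 = floor((12 + 6)/14) = 1.
  m_8 = 14*1 - 6 = 8, d_8 = (162 - 8^2)/14 = 98/14 = 7, a_8 = floor((12 + 8)/7) = 2.
  m_9 = 7*2 - 8 = 6, d_9 = (162 - 6^2)/7 = 126/7 = 18, a_9 = floor((12 + 6)/18) = 1.
  m_10 = 18*1 - 6 = 12, d_10 = (162 - 12^2)/18 = 18/18 = 1, a_10 = floor((12 + 12)/1) = 24.
  m_11 = 1*24 - 12 = 12, d_11 = (162 - 12^2)/1 = 18/1 = 18: (m_11, d_11) = (m_1, d_1) = (12, 18), so from here the quotients repeat a_1, ..., a_10; the period length is 10.
So sqrt(162) = [12; (1, 2, 1, 2, 12, 2, 1, 2, 1, 24)] with period length k = 10.
k is even, so the fundamental solution of x^2 - 162y^2 = 1 is (p_{k-1}, q_{k-1}) = (p_9, q_9); compute convergents through index 9.
Convergents (p_i = a_i*p_{i-1} + p_{i-2}, q_i = a_i*q_{i-1} + q_{i-2} with p_{-2}=0, p_{-1}=1, q_{-2}=1, q_{-1}=0):
  i=0: a_0=12, p_0 = 12*1 + 0 = 12, q_0 = 12*0 + 1 = 1.
  i=1: a_1=1, p_1 = 1*12 + 1 = 13, q_1 = 1*1 + 0 = 1.
  i=2: a_2=2, p_2 = 2*13 + 12 = 38, q_2 = 2*1 + 1 = 3.
  i=3: a_3=1, p_3 = 1*38 + 13 = 51, q_3 = 1*3 + 1 = 4.
  i=4: a_4=2, p_4 = 2*51 + 38 = 140, q_4 = 2*4 + 3 = 11.
  i=5: a_5=12, p_5 = 12*140 + 51 = 1731, q_5 = 12*11 + 4 = 136.
  i=6: a_6=2, p_6 = 2*1731 + 140 = 3602, q_6 = 2*136 + 11 = 283.
  i=7: a_7=1, p_7 = 1*3602 + 1731 = 5333, q_7 = 1*283 + 136 = 419.
  i=8: a_8=2, p_8 = 2*5333 + 3602 = 14268, q_8 = 2*419 + 283 = 1121.
  i=9: a_9=1, p_9 = 1*14268 + 5333 = 19601, q_9 = 1*1121 + 419 = 1540.
Check: 19601^2 - 162*1540^2 = 384199201 - 384199200 = 1, so (x, y) = (19601, 1540) solves the equation, and by the theorem it is the least positive solution.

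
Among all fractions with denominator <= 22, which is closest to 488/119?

Expand x = 488/119 as a continued fraction with the Euclidean algorithm:
  488 = 4*119 + 12, so a_0 = 4.
  119 = 9*12 + 11, so a_1 = 9.
  12 = 1*11 + 1, so a_2 = 1.
  11 = 11*1 + 0, so a_3 = 11.
so x = [4; 9, 1, 11].
Convergents (p_i = a_i*p_{i-1} + p_{i-2}, q_i = a_i*q_{i-1} + q_{i-2} with p_{-2}=0, p_{-1}=1, q_{-2}=1, q_{-1}=0), until the denominator exceeds 22:
  i=0: a_0=4, p_0 = 4*1 + 0 = 4, q_0 = 4*0 + 1 = 1.
  i=1: a_1=9, p_1 = 9*4 + 1 = 37, q_1 = 9*1 + 0 = 9.
  i=2: a_2=1, p_2 = 1*37 + 4 = 41, q_2 = 1*9 + 1 = 10.
  i=3: a_3=11, p_3 = 11*41 + 37 = 488, q_3 = 11*10 + 9 = 119.
q_3 = 119 > 22, so the last convergent with denominator <= 22 is p_2/q_2 = 41/10.
The closest fraction with denominator <= 22 is either p_2/q_2 or the intermediate fraction (k*p_2 + p_1)/(k*q_2 + q_1) with the largest k >= 1 whose denominator stays <= 22; these approach x as k grows, and every other convergent or intermediate fraction in range is farther away.
Largest k: floor((22 - q_1)/q_2) = floor((22 - 9)/10) = 1.
That gives (1*41 + 37)/(1*10 + 9) = 78/19.
Compare the errors: |x - 41/10| = |488*10 - 41*119|/(119*10) = 1/1190, and |x - 78/19| = |488*19 - 78*119|/(119*19) = 10/2261.
Cross-multiplying, 1*2261 = 2261 < 11900 = 10*1190, so 1/1190 is smaller: the convergent 41/10 is closer to x than 78/19.

41/10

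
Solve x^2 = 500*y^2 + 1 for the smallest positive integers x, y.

First expand sqrt(500) as a continued fraction. With x_i = (sqrt(500) + m_i)/d_i and (m_0, d_0) = (0, 1): a_0 = floor(sqrt(500)) = 22, since 22^2 = 484 <= 500 < 529 = 23^2.
Iterate m_{i+1} = d_i*a_i - m_i, d_{i+1} = (500 - m_{i+1}^2)/d_i, a_{i+1} = floor((a_0 + m_{i+1})/d_{i+1}):
  m_1 = 1*22 - 0 = 22, d_1 = (500 - 22^2)/1 = 16/1 = 16, a_1 = floor((22 + 22)/16) = 2.
  m_2 = 16*2 - 22 = 10, d_2 = (500 - 10^2)/16 = 400/16 = 25, a_2 = floor((22 + 10)/25) = 1.
  m_3 = 25*1 - 10 = 15, d_3 = (500 - 15^2)/25 = 275/25 = 11, a_3 = floor((22 + 15)/11) = 3.
  m_4 = 11*3 - 15 = 18, d_4 = (500 - 18^2)/11 = 176/11 = 16, a_4 = floor((22 + 18)/16) = 2.
  m_5 = 16*2 - 18 = 14, d_5 = (500 - 14^2)/16 = 304/16 = 19, a_5 = floor((22 + 14)/19) = 1.
  m_6 = 19*1 - 14 = 5, d_6 = (500 - 5^2)/19 = 475/19 = 25, a_6 = floor((22 + 5)/25) = 1.
  m_7 = 25*1 - 5 = 20, d_7 = (500 - 20^2)/25 = 100/25 = 4, a_7 = floor((22 + 20)/4) = 10.
  m_8 = 4*10 - 20 = 20, d_8 = (500 - 20^2)/4 = 100/4 = 25, a_8 = floor((22 + 20)/25) = 1.
  m_9 = 25*1 - 20 = 5, d_9 = (500 - 5^2)/25 = 475/25 = 19, a_9 = floor((22 + 5)/19) = 1.
  m_10 = 19*1 - 5 = 14, d_10 = (500 - 14^2)/19 = 304/19 = 16, a_10 = floor((22 + 14)/16) = 2.
  m_11 = 16*2 - 14 = 18, d_11 = (500 - 18^2)/16 = 176/16 = 11, a_11 = floor((22 + 18)/11) = 3.
  m_12 = 11*3 - 18 = 15, d_12 = (500 - 15^2)/11 = 275/11 = 25, a_12 = floor((22 + 15)/25) = 1.
  m_13 = 25*1 - 15 = 10, d_13 = (500 - 10^2)/25 = 400/25 = 16, a_13 = floor((22 + 10)/16) = 2.
  m_14 = 16*2 - 10 = 22, d_14 = (500 - 22^2)/16 = 16/16 = 1, a_14 = floor((22 + 22)/1) = 44.
  m_15 = 1*44 - 22 = 22, d_15 = (500 - 22^2)/1 = 16/1 = 16: (m_15, d_15) = (m_1, d_1) = (22, 16), so from here the quotients repeat a_1, ..., a_14; the period length is 14.
So sqrt(500) = [22; (2, 1, 3, 2, 1, 1, 10, 1, 1, 2, 3, 1, 2, 44)] with period length k = 14.
k is even, so the fundamental solution of x^2 - 500y^2 = 1 is (p_{k-1}, q_{k-1}) = (p_13, q_13); compute convergents through index 13.
Convergents (p_i = a_i*p_{i-1} + p_{i-2}, q_i = a_i*q_{i-1} + q_{i-2} with p_{-2}=0, p_{-1}=1, q_{-2}=1, q_{-1}=0):
  i=0: a_0=22, p_0 = 22*1 + 0 = 22, q_0 = 22*0 + 1 = 1.
  i=1: a_1=2, p_1 = 2*22 + 1 = 45, q_1 = 2*1 + 0 = 2.
  i=2: a_2=1, p_2 = 1*45 + 22 = 67, q_2 = 1*2 + 1 = 3.
  i=3: a_3=3, p_3 = 3*67 + 45 = 246, q_3 = 3*3 + 2 = 11.
  i=4: a_4=2, p_4 = 2*246 + 67 = 559, q_4 = 2*11 + 3 = 25.
  i=5: a_5=1, p_5 = 1*559 + 246 = 805, q_5 = 1*25 + 11 = 36.
  i=6: a_6=1, p_6 = 1*805 + 559 = 1364, q_6 = 1*36 + 25 = 61.
  i=7: a_7=10, p_7 = 10*1364 + 805 = 14445, q_7 = 10*61 + 36 = 646.
  i=8: a_8=1, p_8 = 1*14445 + 1364 = 15809, q_8 = 1*646 + 61 = 707.
  i=9: a_9=1, p_9 = 1*15809 + 14445 = 30254, q_9 = 1*707 + 646 = 1353.
  i=10: a_10=2, p_10 = 2*30254 + 15809 = 76317, q_10 = 2*1353 + 707 = 3413.
  i=11: a_11=3, p_11 = 3*76317 + 30254 = 259205, q_11 = 3*3413 + 1353 = 11592.
  i=12: a_12=1, p_12 = 1*259205 + 76317 = 335522, q_12 = 1*11592 + 3413 = 15005.
  i=13: a_13=2, p_13 = 2*335522 + 259205 = 930249, q_13 = 2*15005 + 11592 = 41602.
Check: 930249^2 - 500*41602^2 = 865363202001 - 865363202000 = 1, so (x, y) = (930249, 41602) solves the equation, and by the theorem it is the least positive solution.

(x, y) = (930249, 41602)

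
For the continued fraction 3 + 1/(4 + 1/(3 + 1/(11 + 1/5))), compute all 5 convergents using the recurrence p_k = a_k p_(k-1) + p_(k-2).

3/1, 13/4, 42/13, 475/147, 2417/748

Using the convergent recurrence p_i = a_i*p_{i-1} + p_{i-2}, q_i = a_i*q_{i-1} + q_{i-2} with p_{-2}=0, p_{-1}=1, q_{-2}=1, q_{-1}=0:
  i=0: a_0=3, p_0 = 3*1 + 0 = 3, q_0 = 3*0 + 1 = 1.
  i=1: a_1=4, p_1 = 4*3 + 1 = 13, q_1 = 4*1 + 0 = 4.
  i=2: a_2=3, p_2 = 3*13 + 3 = 42, q_2 = 3*4 + 1 = 13.
  i=3: a_3=11, p_3 = 11*42 + 13 = 475, q_3 = 11*13 + 4 = 147.
  i=4: a_4=5, p_4 = 5*475 + 42 = 2417, q_4 = 5*147 + 13 = 748.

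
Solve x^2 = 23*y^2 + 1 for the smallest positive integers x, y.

(x, y) = (24, 5)

First expand sqrt(23) as a continued fraction. With x_i = (sqrt(23) + m_i)/d_i and (m_0, d_0) = (0, 1): a_0 = floor(sqrt(23)) = 4, since 4^2 = 16 <= 23 < 25 = 5^2.
Iterate m_{i+1} = d_i*a_i - m_i, d_{i+1} = (23 - m_{i+1}^2)/d_i, a_{i+1} = floor((a_0 + m_{i+1})/d_{i+1}):
  m_1 = 1*4 - 0 = 4, d_1 = (23 - 4^2)/1 = 7/1 = 7, a_1 = floor((4 + 4)/7) = 1.
  m_2 = 7*1 - 4 = 3, d_2 = (23 - 3^2)/7 = 14/7 = 2, a_2 = floor((4 + 3)/2) = 3.
  m_3 = 2*3 - 3 = 3, d_3 = (23 - 3^2)/2 = 14/2 = 7, a_3 = floor((4 + 3)/7) = 1.
  m_4 = 7*1 - 3 = 4, d_4 = (23 - 4^2)/7 = 7/7 = 1, a_4 = floor((4 + 4)/1) = 8.
  m_5 = 1*8 - 4 = 4, d_5 = (23 - 4^2)/1 = 7/1 = 7: (m_5, d_5) = (m_1, d_1) = (4, 7), so from here the quotients repeat a_1, ..., a_4; the period length is 4.
So sqrt(23) = [4; (1, 3, 1, 8)] with period length k = 4.
k is even, so the fundamental solution of x^2 - 23y^2 = 1 is (p_{k-1}, q_{k-1}) = (p_3, q_3); compute convergents through index 3.
Convergents (p_i = a_i*p_{i-1} + p_{i-2}, q_i = a_i*q_{i-1} + q_{i-2} with p_{-2}=0, p_{-1}=1, q_{-2}=1, q_{-1}=0):
  i=0: a_0=4, p_0 = 4*1 + 0 = 4, q_0 = 4*0 + 1 = 1.
  i=1: a_1=1, p_1 = 1*4 + 1 = 5, q_1 = 1*1 + 0 = 1.
  i=2: a_2=3, p_2 = 3*5 + 4 = 19, q_2 = 3*1 + 1 = 4.
  i=3: a_3=1, p_3 = 1*19 + 5 = 24, q_3 = 1*4 + 1 = 5.
Check: 24^2 - 23*5^2 = 576 - 575 = 1, so (x, y) = (24, 5) solves the equation, and by the theorem it is the least positive solution.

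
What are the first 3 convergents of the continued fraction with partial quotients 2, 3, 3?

Using the convergent recurrence p_i = a_i*p_{i-1} + p_{i-2}, q_i = a_i*q_{i-1} + q_{i-2} with p_{-2}=0, p_{-1}=1, q_{-2}=1, q_{-1}=0:
  i=0: a_0=2, p_0 = 2*1 + 0 = 2, q_0 = 2*0 + 1 = 1.
  i=1: a_1=3, p_1 = 3*2 + 1 = 7, q_1 = 3*1 + 0 = 3.
  i=2: a_2=3, p_2 = 3*7 + 2 = 23, q_2 = 3*3 + 1 = 10.

2/1, 7/3, 23/10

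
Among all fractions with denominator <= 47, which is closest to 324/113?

43/15

Expand x = 324/113 as a continued fraction with the Euclidean algorithm:
  324 = 2*113 + 98, so a_0 = 2.
  113 = 1*98 + 15, so a_1 = 1.
  98 = 6*15 + 8, so a_2 = 6.
  15 = 1*8 + 7, so a_3 = 1.
  8 = 1*7 + 1, so a_4 = 1.
  7 = 7*1 + 0, so a_5 = 7.
so x = [2; 1, 6, 1, 1, 7].
Convergents (p_i = a_i*p_{i-1} + p_{i-2}, q_i = a_i*q_{i-1} + q_{i-2} with p_{-2}=0, p_{-1}=1, q_{-2}=1, q_{-1}=0), until the denominator exceeds 47:
  i=0: a_0=2, p_0 = 2*1 + 0 = 2, q_0 = 2*0 + 1 = 1.
  i=1: a_1=1, p_1 = 1*2 + 1 = 3, q_1 = 1*1 + 0 = 1.
  i=2: a_2=6, p_2 = 6*3 + 2 = 20, q_2 = 6*1 + 1 = 7.
  i=3: a_3=1, p_3 = 1*20 + 3 = 23, q_3 = 1*7 + 1 = 8.
  i=4: a_4=1, p_4 = 1*23 + 20 = 43, q_4 = 1*8 + 7 = 15.
  i=5: a_5=7, p_5 = 7*43 + 23 = 324, q_5 = 7*15 + 8 = 113.
q_5 = 113 > 47, so the last convergent with denominator <= 47 is p_4/q_4 = 43/15.
The closest fraction with denominator <= 47 is either p_4/q_4 or the intermediate fraction (k*p_4 + p_3)/(k*q_4 + q_3) with the largest k >= 1 whose denominator stays <= 47; these approach x as k grows, and every other convergent or intermediate fraction in range is farther away.
Largest k: floor((47 - q_3)/q_4) = floor((47 - 8)/15) = 2.
That gives (2*43 + 23)/(2*15 + 8) = 109/38.
Compare the errors: |x - 43/15| = |324*15 - 43*113|/(113*15) = 1/1695, and |x - 109/38| = |324*38 - 109*113|/(113*38) = 5/4294.
Cross-multiplying, 1*4294 = 4294 < 8475 = 5*1695, so 1/1695 is smaller: the convergent 43/15 is closer to x than 109/38.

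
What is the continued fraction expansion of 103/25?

Run the Euclidean algorithm on 103 and 25; the successive quotients are the partial quotients a_0, a_1, ... (each step inverts the fractional part left over by the previous one):
  103 = 4*25 + 3, so a_0 = 4.
  25 = 8*3 + 1, so a_1 = 8.
  3 = 3*1 + 0, so a_2 = 3.
The remainder reaches 0 after 3 divisions, so the expansion has 3 partial quotients, read off in order.

[4; 8, 3]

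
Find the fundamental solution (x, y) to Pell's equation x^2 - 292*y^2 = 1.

First expand sqrt(292) as a continued fraction. With x_i = (sqrt(292) + m_i)/d_i and (m_0, d_0) = (0, 1): a_0 = floor(sqrt(292)) = 17, since 17^2 = 289 <= 292 < 324 = 18^2.
Iterate m_{i+1} = d_i*a_i - m_i, d_{i+1} = (292 - m_{i+1}^2)/d_i, a_{i+1} = floor((a_0 + m_{i+1})/d_{i+1}):
  m_1 = 1*17 - 0 = 17, d_1 = (292 - 17^2)/1 = 3/1 = 3, a_1 = floor((17 + 17)/3) = 11.
  m_2 = 3*11 - 17 = 16, d_2 = (292 - 16^2)/3 = 36/3 = 12, a_2 = floor((17 + 16)/12) = 2.
  m_3 = 12*2 - 16 = 8, d_3 = (292 - 8^2)/12 = 228/12 = 19, a_3 = floor((17 + 8)/19) = 1.
  m_4 = 19*1 - 8 = 11, d_4 = (292 - 11^2)/19 = 171/19 = 9, a_4 = floor((17 + 11)/9) = 3.
  m_5 = 9*3 - 11 = 16, d_5 = (292 - 16^2)/9 = 36/9 = 4, a_5 = floor((17 + 16)/4) = 8.
  m_6 = 4*8 - 16 = 16, d_6 = (292 - 16^2)/4 = 36/4 = 9, a_6 = floor((17 + 16)/9) = 3.
  m_7 = 9*3 - 16 = 11, d_7 = (292 - 11^2)/9 = 171/9 = 19, a_7 = floor((17 + 11)/19) = 1.
  m_8 = 19*1 - 11 = 8, d_8 = (292 - 8^2)/19 = 228/19 = 12, a_8 = floor((17 + 8)/12) = 2.
  m_9 = 12*2 - 8 = 16, d_9 = (292 - 16^2)/12 = 36/12 = 3, a_9 = floor((17 + 16)/3) = 11.
  m_10 = 3*11 - 16 = 17, d_10 = (292 - 17^2)/3 = 3/3 = 1, a_10 = floor((17 + 17)/1) = 34.
  m_11 = 1*34 - 17 = 17, d_11 = (292 - 17^2)/1 = 3/1 = 3: (m_11, d_11) = (m_1, d_1) = (17, 3), so from here the quotients repeat a_1, ..., a_10; the period length is 10.
So sqrt(292) = [17; (11, 2, 1, 3, 8, 3, 1, 2, 11, 34)] with period length k = 10.
k is even, so the fundamental solution of x^2 - 292y^2 = 1 is (p_{k-1}, q_{k-1}) = (p_9, q_9); compute convergents through index 9.
Convergents (p_i = a_i*p_{i-1} + p_{i-2}, q_i = a_i*q_{i-1} + q_{i-2} with p_{-2}=0, p_{-1}=1, q_{-2}=1, q_{-1}=0):
  i=0: a_0=17, p_0 = 17*1 + 0 = 17, q_0 = 17*0 + 1 = 1.
  i=1: a_1=11, p_1 = 11*17 + 1 = 188, q_1 = 11*1 + 0 = 11.
  i=2: a_2=2, p_2 = 2*188 + 17 = 393, q_2 = 2*11 + 1 = 23.
  i=3: a_3=1, p_3 = 1*393 + 188 = 581, q_3 = 1*23 + 11 = 34.
  i=4: a_4=3, p_4 = 3*581 + 393 = 2136, q_4 = 3*34 + 23 = 125.
  i=5: a_5=8, p_5 = 8*2136 + 581 = 17669, q_5 = 8*125 + 34 = 1034.
  i=6: a_6=3, p_6 = 3*17669 + 2136 = 55143, q_6 = 3*1034 + 125 = 3227.
  i=7: a_7=1, p_7 = 1*55143 + 17669 = 72812, q_7 = 1*3227 + 1034 = 4261.
  i=8: a_8=2, p_8 = 2*72812 + 55143 = 200767, q_8 = 2*4261 + 3227 = 11749.
  i=9: a_9=11, p_9 = 11*200767 + 72812 = 2281249, q_9 = 11*11749 + 4261 = 133500.
Check: 2281249^2 - 292*133500^2 = 5204097000001 - 5204097000000 = 1, so (x, y) = (2281249, 133500) solves the equation, and by the theorem it is the least positive solution.

(x, y) = (2281249, 133500)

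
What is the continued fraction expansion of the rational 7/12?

[0; 1, 1, 2, 2]

Run the Euclidean algorithm on 7 and 12; the successive quotients are the partial quotients a_0, a_1, ... (each step inverts the fractional part left over by the previous one):
  7 = 0*12 + 7, so a_0 = 0.
  12 = 1*7 + 5, so a_1 = 1.
  7 = 1*5 + 2, so a_2 = 1.
  5 = 2*2 + 1, so a_3 = 2.
  2 = 2*1 + 0, so a_4 = 2.
The remainder reaches 0 after 5 divisions, so the expansion has 5 partial quotients, read off in order.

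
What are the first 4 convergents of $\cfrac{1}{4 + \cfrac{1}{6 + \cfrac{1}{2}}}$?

0/1, 1/4, 6/25, 13/54

Using the convergent recurrence p_i = a_i*p_{i-1} + p_{i-2}, q_i = a_i*q_{i-1} + q_{i-2} with p_{-2}=0, p_{-1}=1, q_{-2}=1, q_{-1}=0:
  i=0: a_0=0, p_0 = 0*1 + 0 = 0, q_0 = 0*0 + 1 = 1.
  i=1: a_1=4, p_1 = 4*0 + 1 = 1, q_1 = 4*1 + 0 = 4.
  i=2: a_2=6, p_2 = 6*1 + 0 = 6, q_2 = 6*4 + 1 = 25.
  i=3: a_3=2, p_3 = 2*6 + 1 = 13, q_3 = 2*25 + 4 = 54.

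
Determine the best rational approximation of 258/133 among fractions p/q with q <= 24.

Expand x = 258/133 as a continued fraction with the Euclidean algorithm:
  258 = 1*133 + 125, so a_0 = 1.
  133 = 1*125 + 8, so a_1 = 1.
  125 = 15*8 + 5, so a_2 = 15.
  8 = 1*5 + 3, so a_3 = 1.
  5 = 1*3 + 2, so a_4 = 1.
  3 = 1*2 + 1, so a_5 = 1.
  2 = 2*1 + 0, so a_6 = 2.
so x = [1; 1, 15, 1, 1, 1, 2].
Convergents (p_i = a_i*p_{i-1} + p_{i-2}, q_i = a_i*q_{i-1} + q_{i-2} with p_{-2}=0, p_{-1}=1, q_{-2}=1, q_{-1}=0), until the denominator exceeds 24:
  i=0: a_0=1, p_0 = 1*1 + 0 = 1, q_0 = 1*0 + 1 = 1.
  i=1: a_1=1, p_1 = 1*1 + 1 = 2, q_1 = 1*1 + 0 = 1.
  i=2: a_2=15, p_2 = 15*2 + 1 = 31, q_2 = 15*1 + 1 = 16.
  i=3: a_3=1, p_3 = 1*31 + 2 = 33, q_3 = 1*16 + 1 = 17.
  i=4: a_4=1, p_4 = 1*33 + 31 = 64, q_4 = 1*17 + 16 = 33.
q_4 = 33 > 24, so the last convergent with denominator <= 24 is p_3/q_3 = 33/17.
The closest fraction with denominator <= 24 is either p_3/q_3 or the intermediate fraction (k*p_3 + p_2)/(k*q_3 + q_2) with the largest k >= 1 whose denominator stays <= 24; these approach x as k grows, and every other convergent or intermediate fraction in range is farther away.
Largest k: floor((24 - q_2)/q_3) = floor((24 - 16)/17) = 0.
Since k = 0, no intermediate fraction beyond p_3/q_3 has denominator <= 24, so the convergent 33/17 is the closest (its error is |258*17 - 33*133|/(133*17) = 3/2261).

33/17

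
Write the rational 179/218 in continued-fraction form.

[0; 1, 4, 1, 1, 2, 3, 2]

Run the Euclidean algorithm on 179 and 218; the successive quotients are the partial quotients a_0, a_1, ... (each step inverts the fractional part left over by the previous one):
  179 = 0*218 + 179, so a_0 = 0.
  218 = 1*179 + 39, so a_1 = 1.
  179 = 4*39 + 23, so a_2 = 4.
  39 = 1*23 + 16, so a_3 = 1.
  23 = 1*16 + 7, so a_4 = 1.
  16 = 2*7 + 2, so a_5 = 2.
  7 = 3*2 + 1, so a_6 = 3.
  2 = 2*1 + 0, so a_7 = 2.
The remainder reaches 0 after 8 divisions, so the expansion has 8 partial quotients, read off in order.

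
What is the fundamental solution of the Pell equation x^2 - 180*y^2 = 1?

First expand sqrt(180) as a continued fraction. With x_i = (sqrt(180) + m_i)/d_i and (m_0, d_0) = (0, 1): a_0 = floor(sqrt(180)) = 13, since 13^2 = 169 <= 180 < 196 = 14^2.
Iterate m_{i+1} = d_i*a_i - m_i, d_{i+1} = (180 - m_{i+1}^2)/d_i, a_{i+1} = floor((a_0 + m_{i+1})/d_{i+1}):
  m_1 = 1*13 - 0 = 13, d_1 = (180 - 13^2)/1 = 11/1 = 11, a_1 = floor((13 + 13)/11) = 2.
  m_2 = 11*2 - 13 = 9, d_2 = (180 - 9^2)/11 = 99/11 = 9, a_2 = floor((13 + 9)/9) = 2.
  m_3 = 9*2 - 9 = 9, d_3 = (180 - 9^2)/9 = 99/9 = 11, a_3 = floor((13 + 9)/11) = 2.
  m_4 = 11*2 - 9 = 13, d_4 = (180 - 13^2)/11 = 11/11 = 1, a_4 = floor((13 + 13)/1) = 26.
  m_5 = 1*26 - 13 = 13, d_5 = (180 - 13^2)/1 = 11/1 = 11: (m_5, d_5) = (m_1, d_1) = (13, 11), so from here the quotients repeat a_1, ..., a_4; the period length is 4.
So sqrt(180) = [13; (2, 2, 2, 26)] with period length k = 4.
k is even, so the fundamental solution of x^2 - 180y^2 = 1 is (p_{k-1}, q_{k-1}) = (p_3, q_3); compute convergents through index 3.
Convergents (p_i = a_i*p_{i-1} + p_{i-2}, q_i = a_i*q_{i-1} + q_{i-2} with p_{-2}=0, p_{-1}=1, q_{-2}=1, q_{-1}=0):
  i=0: a_0=13, p_0 = 13*1 + 0 = 13, q_0 = 13*0 + 1 = 1.
  i=1: a_1=2, p_1 = 2*13 + 1 = 27, q_1 = 2*1 + 0 = 2.
  i=2: a_2=2, p_2 = 2*27 + 13 = 67, q_2 = 2*2 + 1 = 5.
  i=3: a_3=2, p_3 = 2*67 + 27 = 161, q_3 = 2*5 + 2 = 12.
Check: 161^2 - 180*12^2 = 25921 - 25920 = 1, so (x, y) = (161, 12) solves the equation, and by the theorem it is the least positive solution.

(x, y) = (161, 12)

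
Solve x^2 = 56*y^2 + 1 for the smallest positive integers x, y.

First expand sqrt(56) as a continued fraction. With x_i = (sqrt(56) + m_i)/d_i and (m_0, d_0) = (0, 1): a_0 = floor(sqrt(56)) = 7, since 7^2 = 49 <= 56 < 64 = 8^2.
Iterate m_{i+1} = d_i*a_i - m_i, d_{i+1} = (56 - m_{i+1}^2)/d_i, a_{i+1} = floor((a_0 + m_{i+1})/d_{i+1}):
  m_1 = 1*7 - 0 = 7, d_1 = (56 - 7^2)/1 = 7/1 = 7, a_1 = floor((7 + 7)/7) = 2.
  m_2 = 7*2 - 7 = 7, d_2 = (56 - 7^2)/7 = 7/7 = 1, a_2 = floor((7 + 7)/1) = 14.
  m_3 = 1*14 - 7 = 7, d_3 = (56 - 7^2)/1 = 7/1 = 7: (m_3, d_3) = (m_1, d_1) = (7, 7), so from here the quotients repeat a_1, a_2; the period length is 2.
So sqrt(56) = [7; (2, 14)] with period length k = 2.
k is even, so the fundamental solution of x^2 - 56y^2 = 1 is (p_{k-1}, q_{k-1}) = (p_1, q_1); compute convergents through index 1.
Convergents (p_i = a_i*p_{i-1} + p_{i-2}, q_i = a_i*q_{i-1} + q_{i-2} with p_{-2}=0, p_{-1}=1, q_{-2}=1, q_{-1}=0):
  i=0: a_0=7, p_0 = 7*1 + 0 = 7, q_0 = 7*0 + 1 = 1.
  i=1: a_1=2, p_1 = 2*7 + 1 = 15, q_1 = 2*1 + 0 = 2.
Check: 15^2 - 56*2^2 = 225 - 224 = 1, so (x, y) = (15, 2) solves the equation, and by the theorem it is the least positive solution.

(x, y) = (15, 2)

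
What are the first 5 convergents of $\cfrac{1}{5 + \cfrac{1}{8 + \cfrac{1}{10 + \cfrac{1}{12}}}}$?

0/1, 1/5, 8/41, 81/415, 980/5021

Using the convergent recurrence p_i = a_i*p_{i-1} + p_{i-2}, q_i = a_i*q_{i-1} + q_{i-2} with p_{-2}=0, p_{-1}=1, q_{-2}=1, q_{-1}=0:
  i=0: a_0=0, p_0 = 0*1 + 0 = 0, q_0 = 0*0 + 1 = 1.
  i=1: a_1=5, p_1 = 5*0 + 1 = 1, q_1 = 5*1 + 0 = 5.
  i=2: a_2=8, p_2 = 8*1 + 0 = 8, q_2 = 8*5 + 1 = 41.
  i=3: a_3=10, p_3 = 10*8 + 1 = 81, q_3 = 10*41 + 5 = 415.
  i=4: a_4=12, p_4 = 12*81 + 8 = 980, q_4 = 12*415 + 41 = 5021.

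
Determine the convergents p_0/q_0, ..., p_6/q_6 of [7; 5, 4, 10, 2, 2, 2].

7/1, 36/5, 151/21, 1546/215, 3243/451, 8032/1117, 19307/2685

Using the convergent recurrence p_i = a_i*p_{i-1} + p_{i-2}, q_i = a_i*q_{i-1} + q_{i-2} with p_{-2}=0, p_{-1}=1, q_{-2}=1, q_{-1}=0:
  i=0: a_0=7, p_0 = 7*1 + 0 = 7, q_0 = 7*0 + 1 = 1.
  i=1: a_1=5, p_1 = 5*7 + 1 = 36, q_1 = 5*1 + 0 = 5.
  i=2: a_2=4, p_2 = 4*36 + 7 = 151, q_2 = 4*5 + 1 = 21.
  i=3: a_3=10, p_3 = 10*151 + 36 = 1546, q_3 = 10*21 + 5 = 215.
  i=4: a_4=2, p_4 = 2*1546 + 151 = 3243, q_4 = 2*215 + 21 = 451.
  i=5: a_5=2, p_5 = 2*3243 + 1546 = 8032, q_5 = 2*451 + 215 = 1117.
  i=6: a_6=2, p_6 = 2*8032 + 3243 = 19307, q_6 = 2*1117 + 451 = 2685.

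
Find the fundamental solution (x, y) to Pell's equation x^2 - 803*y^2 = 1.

First expand sqrt(803) as a continued fraction. With x_i = (sqrt(803) + m_i)/d_i and (m_0, d_0) = (0, 1): a_0 = floor(sqrt(803)) = 28, since 28^2 = 784 <= 803 < 841 = 29^2.
Iterate m_{i+1} = d_i*a_i - m_i, d_{i+1} = (803 - m_{i+1}^2)/d_i, a_{i+1} = floor((a_0 + m_{i+1})/d_{i+1}):
  m_1 = 1*28 - 0 = 28, d_1 = (803 - 28^2)/1 = 19/1 = 19, a_1 = floor((28 + 28)/19) = 2.
  m_2 = 19*2 - 28 = 10, d_2 = (803 - 10^2)/19 = 703/19 = 37, a_2 = floor((28 + 10)/37) = 1.
  m_3 = 37*1 - 10 = 27, d_3 = (803 - 27^2)/37 = 74/37 = 2, a_3 = floor((28 + 27)/2) = 27.
  m_4 = 2*27 - 27 = 27, d_4 = (803 - 27^2)/2 = 74/2 = 37, a_4 = floor((28 + 27)/37) = 1.
  m_5 = 37*1 - 27 = 10, d_5 = (803 - 10^2)/37 = 703/37 = 19, a_5 = floor((28 + 10)/19) = 2.
  m_6 = 19*2 - 10 = 28, d_6 = (803 - 28^2)/19 = 19/19 = 1, a_6 = floor((28 + 28)/1) = 56.
  m_7 = 1*56 - 28 = 28, d_7 = (803 - 28^2)/1 = 19/1 = 19: (m_7, d_7) = (m_1, d_1) = (28, 19), so from here the quotients repeat a_1, ..., a_6; the period length is 6.
So sqrt(803) = [28; (2, 1, 27, 1, 2, 56)] with period length k = 6.
k is even, so the fundamental solution of x^2 - 803y^2 = 1 is (p_{k-1}, q_{k-1}) = (p_5, q_5); compute convergents through index 5.
Convergents (p_i = a_i*p_{i-1} + p_{i-2}, q_i = a_i*q_{i-1} + q_{i-2} with p_{-2}=0, p_{-1}=1, q_{-2}=1, q_{-1}=0):
  i=0: a_0=28, p_0 = 28*1 + 0 = 28, q_0 = 28*0 + 1 = 1.
  i=1: a_1=2, p_1 = 2*28 + 1 = 57, q_1 = 2*1 + 0 = 2.
  i=2: a_2=1, p_2 = 1*57 + 28 = 85, q_2 = 1*2 + 1 = 3.
  i=3: a_3=27, p_3 = 27*85 + 57 = 2352, q_3 = 27*3 + 2 = 83.
  i=4: a_4=1, p_4 = 1*2352 + 85 = 2437, q_4 = 1*83 + 3 = 86.
  i=5: a_5=2, p_5 = 2*2437 + 2352 = 7226, q_5 = 2*86 + 83 = 255.
Check: 7226^2 - 803*255^2 = 52215076 - 52215075 = 1, so (x, y) = (7226, 255) solves the equation, and by the theorem it is the least positive solution.

(x, y) = (7226, 255)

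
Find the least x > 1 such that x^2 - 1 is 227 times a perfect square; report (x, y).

First expand sqrt(227) as a continued fraction. With x_i = (sqrt(227) + m_i)/d_i and (m_0, d_0) = (0, 1): a_0 = floor(sqrt(227)) = 15, since 15^2 = 225 <= 227 < 256 = 16^2.
Iterate m_{i+1} = d_i*a_i - m_i, d_{i+1} = (227 - m_{i+1}^2)/d_i, a_{i+1} = floor((a_0 + m_{i+1})/d_{i+1}):
  m_1 = 1*15 - 0 = 15, d_1 = (227 - 15^2)/1 = 2/1 = 2, a_1 = floor((15 + 15)/2) = 15.
  m_2 = 2*15 - 15 = 15, d_2 = (227 - 15^2)/2 = 2/2 = 1, a_2 = floor((15 + 15)/1) = 30.
  m_3 = 1*30 - 15 = 15, d_3 = (227 - 15^2)/1 = 2/1 = 2: (m_3, d_3) = (m_1, d_1) = (15, 2), so from here the quotients repeat a_1, a_2; the period length is 2.
So sqrt(227) = [15; (15, 30)] with period length k = 2.
k is even, so the fundamental solution of x^2 - 227y^2 = 1 is (p_{k-1}, q_{k-1}) = (p_1, q_1); compute convergents through index 1.
Convergents (p_i = a_i*p_{i-1} + p_{i-2}, q_i = a_i*q_{i-1} + q_{i-2} with p_{-2}=0, p_{-1}=1, q_{-2}=1, q_{-1}=0):
  i=0: a_0=15, p_0 = 15*1 + 0 = 15, q_0 = 15*0 + 1 = 1.
  i=1: a_1=15, p_1 = 15*15 + 1 = 226, q_1 = 15*1 + 0 = 15.
Check: 226^2 - 227*15^2 = 51076 - 51075 = 1, so (x, y) = (226, 15) solves the equation, and by the theorem it is the least positive solution.

(x, y) = (226, 15)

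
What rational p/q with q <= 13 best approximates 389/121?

Expand x = 389/121 as a continued fraction with the Euclidean algorithm:
  389 = 3*121 + 26, so a_0 = 3.
  121 = 4*26 + 17, so a_1 = 4.
  26 = 1*17 + 9, so a_2 = 1.
  17 = 1*9 + 8, so a_3 = 1.
  9 = 1*8 + 1, so a_4 = 1.
  8 = 8*1 + 0, so a_5 = 8.
so x = [3; 4, 1, 1, 1, 8].
Convergents (p_i = a_i*p_{i-1} + p_{i-2}, q_i = a_i*q_{i-1} + q_{i-2} with p_{-2}=0, p_{-1}=1, q_{-2}=1, q_{-1}=0), until the denominator exceeds 13:
  i=0: a_0=3, p_0 = 3*1 + 0 = 3, q_0 = 3*0 + 1 = 1.
  i=1: a_1=4, p_1 = 4*3 + 1 = 13, q_1 = 4*1 + 0 = 4.
  i=2: a_2=1, p_2 = 1*13 + 3 = 16, q_2 = 1*4 + 1 = 5.
  i=3: a_3=1, p_3 = 1*16 + 13 = 29, q_3 = 1*5 + 4 = 9.
  i=4: a_4=1, p_4 = 1*29 + 16 = 45, q_4 = 1*9 + 5 = 14.
q_4 = 14 > 13, so the last convergent with denominator <= 13 is p_3/q_3 = 29/9.
The closest fraction with denominator <= 13 is either p_3/q_3 or the intermediate fraction (k*p_3 + p_2)/(k*q_3 + q_2) with the largest k >= 1 whose denominator stays <= 13; these approach x as k grows, and every other convergent or intermediate fraction in range is farther away.
Largest k: floor((13 - q_2)/q_3) = floor((13 - 5)/9) = 0.
Since k = 0, no intermediate fraction beyond p_3/q_3 has denominator <= 13, so the convergent 29/9 is the closest (its error is |389*9 - 29*121|/(121*9) = 8/1089).

29/9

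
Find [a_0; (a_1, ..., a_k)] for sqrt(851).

Write x_i = (sqrt(851) + m_i)/d_i with (m_0, d_0) = (0, 1). a_0 = floor(sqrt(851)) = 29, since 29^2 = 841 <= 851 < 900 = 30^2.
Iterate m_{i+1} = d_i*a_i - m_i, d_{i+1} = (851 - m_{i+1}^2)/d_i, a_{i+1} = floor((a_0 + m_{i+1})/d_{i+1}):
  m_1 = 1*29 - 0 = 29, d_1 = (851 - 29^2)/1 = 10/1 = 10, a_1 = floor((29 + 29)/10) = 5.
  m_2 = 10*5 - 29 = 21, d_2 = (851 - 21^2)/10 = 410/10 = 41, a_2 = floor((29 + 21)/41) = 1.
  m_3 = 41*1 - 21 = 20, d_3 = (851 - 20^2)/41 = 451/41 = 11, a_3 = floor((29 + 20)/11) = 4.
  m_4 = 11*4 - 20 = 24, d_4 = (851 - 24^2)/11 = 275/11 = 25, a_4 = floor((29 + 24)/25) = 2.
  m_5 = 25*2 - 24 = 26, d_5 = (851 - 26^2)/25 = 175/25 = 7, a_5 = floor((29 + 26)/7) = 7.
  m_6 = 7*7 - 26 = 23, d_6 = (851 - 23^2)/7 = 322/7 = 46, a_6 = floor((29 + 23)/46) = 1.
  m_7 = 46*1 - 23 = 23, d_7 = (851 - 23^2)/46 = 322/46 = 7, a_7 = floor((29 + 23)/7) = 7.
  m_8 = 7*7 - 23 = 26, d_8 = (851 - 26^2)/7 = 175/7 = 25, a_8 = floor((29 + 26)/25) = 2.
  m_9 = 25*2 - 26 = 24, d_9 = (851 - 24^2)/25 = 275/25 = 11, a_9 = floor((29 + 24)/11) = 4.
  m_10 = 11*4 - 24 = 20, d_10 = (851 - 20^2)/11 = 451/11 = 41, a_10 = floor((29 + 20)/41) = 1.
  m_11 = 41*1 - 20 = 21, d_11 = (851 - 21^2)/41 = 410/41 = 10, a_11 = floor((29 + 21)/10) = 5.
  m_12 = 10*5 - 21 = 29, d_12 = (851 - 29^2)/10 = 10/10 = 1, a_12 = floor((29 + 29)/1) = 58.
  m_13 = 1*58 - 29 = 29, d_13 = (851 - 29^2)/1 = 10/1 = 10: (m_13, d_13) = (m_1, d_1) = (29, 10), so from here the quotients repeat a_1, ..., a_12; the period length is 12.
Hence the expansion of sqrt(851) is a_0 = 29 followed by the repeating block 5, 1, 4, 2, 7, 1, 7, 2, 4, 1, 5, 58 (period 12).

[29; (5, 1, 4, 2, 7, 1, 7, 2, 4, 1, 5, 58)]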